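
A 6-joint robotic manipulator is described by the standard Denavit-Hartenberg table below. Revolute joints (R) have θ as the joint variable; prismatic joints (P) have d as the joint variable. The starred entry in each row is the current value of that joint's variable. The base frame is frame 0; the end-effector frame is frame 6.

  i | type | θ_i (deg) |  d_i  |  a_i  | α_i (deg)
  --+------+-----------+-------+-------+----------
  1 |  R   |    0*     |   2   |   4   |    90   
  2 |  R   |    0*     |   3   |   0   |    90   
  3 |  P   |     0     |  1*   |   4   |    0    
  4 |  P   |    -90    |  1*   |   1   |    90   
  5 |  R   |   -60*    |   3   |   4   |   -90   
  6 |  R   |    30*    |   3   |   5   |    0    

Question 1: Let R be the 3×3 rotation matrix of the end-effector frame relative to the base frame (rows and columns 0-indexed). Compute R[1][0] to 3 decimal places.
0.433

End-effector x-axis (col 0 of R) = (0.5000,0.4330,0.7500)
R[1][0] = 0.4330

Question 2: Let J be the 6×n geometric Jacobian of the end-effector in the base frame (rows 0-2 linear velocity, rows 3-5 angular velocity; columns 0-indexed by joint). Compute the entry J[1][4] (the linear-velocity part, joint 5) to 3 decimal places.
axis z_4 = (-1.0000,0.0000,-0.0000); lever o_n−o_4 = (-0.5000,6.7631,5.7141)
cross product → J_v[:, 4] = (0.0000,5.7141,-6.7631)
J_ω[:, 4] = z_4
entry J[1][4] = 5.7141

5.714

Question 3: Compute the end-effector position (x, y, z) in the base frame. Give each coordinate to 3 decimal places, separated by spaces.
after link 1: o_1 = (4.0000, 0.0000, 2.0000)
after link 2: o_2 = (4.0000, -3.0000, 2.0000)
after link 3: o_3 = (8.0000, -3.0000, 1.0000)
after link 4: o_4 = (8.0000, -2.0000, -0.0000)
after link 5: o_5 = (5.0000, 0.0000, 3.4641)
after link 6: o_6 = (7.5000, 4.7631, 5.7141)

7.500 4.763 5.714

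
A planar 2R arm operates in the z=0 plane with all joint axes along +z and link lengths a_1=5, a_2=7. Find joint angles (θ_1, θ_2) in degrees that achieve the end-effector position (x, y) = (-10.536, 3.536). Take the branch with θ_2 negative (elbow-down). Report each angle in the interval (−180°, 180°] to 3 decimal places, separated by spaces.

-172.112 -44.985

cos θ_2 = (123.5106−5²−7²)/(2·5·7) = 0.7073; θ_2 = -44.9848° (elbow-down)
β = atan2(3.5360,-10.5360) = 161.4477°; ψ = atan2(-4.9484,9.9511) = -26.4401°
θ_1 = β − ψ = 187.8878°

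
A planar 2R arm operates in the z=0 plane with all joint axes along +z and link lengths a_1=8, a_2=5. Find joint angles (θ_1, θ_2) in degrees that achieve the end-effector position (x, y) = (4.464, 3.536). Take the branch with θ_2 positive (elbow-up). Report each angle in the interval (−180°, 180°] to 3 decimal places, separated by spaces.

cos θ_2 = (32.4306−8²−5²)/(2·8·5) = -0.7071; θ_2 = 135.0009° (elbow-up)
β = atan2(3.5360,4.4640) = 38.3833°; ψ = atan2(3.5355,4.4644) = 38.3766°
θ_1 = β − ψ = 0.0067°

0.007 135.001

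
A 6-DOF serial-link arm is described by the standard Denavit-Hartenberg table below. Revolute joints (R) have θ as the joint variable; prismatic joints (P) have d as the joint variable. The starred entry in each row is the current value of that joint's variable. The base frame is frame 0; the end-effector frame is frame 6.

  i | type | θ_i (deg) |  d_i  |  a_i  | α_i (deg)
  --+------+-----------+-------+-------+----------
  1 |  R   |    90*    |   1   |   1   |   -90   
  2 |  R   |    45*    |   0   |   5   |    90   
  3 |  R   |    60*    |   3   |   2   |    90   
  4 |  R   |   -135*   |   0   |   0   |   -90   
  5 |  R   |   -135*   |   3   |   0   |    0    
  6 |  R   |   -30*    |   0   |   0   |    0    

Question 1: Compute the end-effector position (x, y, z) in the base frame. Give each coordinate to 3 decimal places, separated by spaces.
after link 1: o_1 = (0.0000, 1.0000, 1.0000)
after link 2: o_2 = (0.0000, 4.5355, -2.5355)
after link 3: o_3 = (-1.7321, 7.3640, -1.1213)
after link 4: o_4 = (-1.7321, 7.3640, -1.1213)
after link 5: o_5 = (-3.5692, 6.6140, -3.3713)
after link 6: o_6 = (-3.5692, 6.6140, -3.3713)

-3.569 6.614 -3.371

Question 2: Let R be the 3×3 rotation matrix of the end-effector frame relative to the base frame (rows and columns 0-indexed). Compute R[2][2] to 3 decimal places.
End-effector z-axis (col 2 of R) = (-0.6124,-0.2500,-0.7500)
R[2][2] = -0.7500

-0.750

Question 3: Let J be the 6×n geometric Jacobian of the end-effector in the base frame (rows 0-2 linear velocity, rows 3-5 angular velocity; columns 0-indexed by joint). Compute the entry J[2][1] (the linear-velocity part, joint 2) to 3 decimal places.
-5.614

axis z_1 = (-1.0000,0.0000,0.0000); lever o_n−o_1 = (-3.5692,5.6140,-4.3713)
cross product → J_v[:, 1] = (-0.0000,-4.3713,-5.6140)
J_ω[:, 1] = z_1
entry J[2][1] = -5.6140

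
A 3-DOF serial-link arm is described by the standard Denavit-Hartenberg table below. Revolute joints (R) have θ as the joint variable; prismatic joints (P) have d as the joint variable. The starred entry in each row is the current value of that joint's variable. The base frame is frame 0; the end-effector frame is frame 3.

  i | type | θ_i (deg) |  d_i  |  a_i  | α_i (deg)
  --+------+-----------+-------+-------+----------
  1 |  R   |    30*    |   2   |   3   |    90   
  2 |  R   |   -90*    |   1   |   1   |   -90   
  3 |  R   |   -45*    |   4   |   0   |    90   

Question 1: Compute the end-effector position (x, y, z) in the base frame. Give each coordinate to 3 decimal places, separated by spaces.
6.562 2.634 1.000

after link 1: o_1 = (2.5981, 1.5000, 2.0000)
after link 2: o_2 = (3.0981, 0.6340, 1.0000)
after link 3: o_3 = (6.5622, 2.6340, 1.0000)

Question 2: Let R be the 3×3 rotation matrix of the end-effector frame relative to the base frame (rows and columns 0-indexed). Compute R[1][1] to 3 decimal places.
End-effector y-axis (col 1 of R) = (0.8660,0.5000,0.0000)
R[1][1] = 0.5000

0.500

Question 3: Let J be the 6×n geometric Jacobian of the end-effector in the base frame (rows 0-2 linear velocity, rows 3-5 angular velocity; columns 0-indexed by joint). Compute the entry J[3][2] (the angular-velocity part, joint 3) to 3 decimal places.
0.866

axis z_2 = (0.8660,0.5000,0.0000); lever o_n−o_2 = (3.4641,2.0000,0.0000)
cross product → J_v[:, 2] = (-0.0000,0.0000,-0.0000)
J_ω[:, 2] = z_2
entry J[3][2] = 0.8660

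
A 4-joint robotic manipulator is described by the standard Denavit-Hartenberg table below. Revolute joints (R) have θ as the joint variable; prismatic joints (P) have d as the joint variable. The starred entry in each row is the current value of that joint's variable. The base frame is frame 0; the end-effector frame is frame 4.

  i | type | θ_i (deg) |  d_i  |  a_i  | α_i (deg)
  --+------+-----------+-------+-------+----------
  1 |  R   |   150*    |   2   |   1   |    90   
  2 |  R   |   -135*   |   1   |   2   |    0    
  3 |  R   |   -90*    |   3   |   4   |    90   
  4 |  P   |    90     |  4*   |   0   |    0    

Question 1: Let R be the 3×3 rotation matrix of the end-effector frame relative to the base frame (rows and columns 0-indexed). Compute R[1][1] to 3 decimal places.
0.354

End-effector y-axis (col 1 of R) = (-0.6124,0.3536,-0.7071)
R[1][1] = 0.3536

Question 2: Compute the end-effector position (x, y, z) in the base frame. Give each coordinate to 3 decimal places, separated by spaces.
2.359 3.257 6.243

after link 1: o_1 = (-0.8660, 0.5000, 2.0000)
after link 2: o_2 = (0.8587, 0.6589, 0.5858)
after link 3: o_3 = (4.8082, 1.8428, 3.4142)
after link 4: o_4 = (2.3587, 3.2570, 6.2426)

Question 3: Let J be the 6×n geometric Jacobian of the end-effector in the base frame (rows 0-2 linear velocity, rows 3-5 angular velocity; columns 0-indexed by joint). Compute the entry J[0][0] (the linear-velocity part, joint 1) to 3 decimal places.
axis z_0 = ẑ; lever o_n−o_0 = (2.3587,3.2570,6.2426)
cross product → J_v[:, 0] = (-3.2570,2.3587,0.0000)
J_ω[:, 0] = z_0
entry J[0][0] = -3.2570

-3.257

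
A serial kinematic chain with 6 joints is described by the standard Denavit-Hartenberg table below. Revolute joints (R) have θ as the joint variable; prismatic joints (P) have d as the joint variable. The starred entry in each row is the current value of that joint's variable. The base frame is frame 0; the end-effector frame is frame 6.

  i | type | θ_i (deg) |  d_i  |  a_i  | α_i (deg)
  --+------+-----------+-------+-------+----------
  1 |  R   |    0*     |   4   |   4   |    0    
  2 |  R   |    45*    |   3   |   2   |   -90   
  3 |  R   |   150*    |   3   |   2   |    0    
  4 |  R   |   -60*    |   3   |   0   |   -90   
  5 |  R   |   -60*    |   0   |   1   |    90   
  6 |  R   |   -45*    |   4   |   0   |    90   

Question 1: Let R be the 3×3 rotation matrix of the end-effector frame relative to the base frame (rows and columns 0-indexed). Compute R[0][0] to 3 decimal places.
End-effector x-axis (col 0 of R) = (0.0670,0.9330,-0.3536)
R[0][0] = 0.0670

0.067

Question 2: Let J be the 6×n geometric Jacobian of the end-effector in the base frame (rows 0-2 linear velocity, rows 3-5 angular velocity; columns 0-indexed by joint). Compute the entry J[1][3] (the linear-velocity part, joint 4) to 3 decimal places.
axis z_3 = (-0.7071,0.7071,0.0000); lever o_n−o_3 = (-4.1479,4.1479,2.9641)
cross product → J_v[:, 3] = (2.0959,2.0959,-0.0000)
J_ω[:, 3] = z_3
entry J[1][3] = 2.0959

2.096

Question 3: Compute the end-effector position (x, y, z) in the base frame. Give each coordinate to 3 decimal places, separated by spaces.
after link 1: o_1 = (4.0000, 0.0000, 4.0000)
after link 2: o_2 = (5.4142, 1.4142, 7.0000)
after link 3: o_3 = (2.0681, 2.3108, 6.0000)
after link 4: o_4 = (-0.0532, 4.4321, 6.0000)
after link 5: o_5 = (-0.6655, 5.0445, 5.5000)
after link 6: o_6 = (-2.0798, 6.4587, 8.9641)

-2.080 6.459 8.964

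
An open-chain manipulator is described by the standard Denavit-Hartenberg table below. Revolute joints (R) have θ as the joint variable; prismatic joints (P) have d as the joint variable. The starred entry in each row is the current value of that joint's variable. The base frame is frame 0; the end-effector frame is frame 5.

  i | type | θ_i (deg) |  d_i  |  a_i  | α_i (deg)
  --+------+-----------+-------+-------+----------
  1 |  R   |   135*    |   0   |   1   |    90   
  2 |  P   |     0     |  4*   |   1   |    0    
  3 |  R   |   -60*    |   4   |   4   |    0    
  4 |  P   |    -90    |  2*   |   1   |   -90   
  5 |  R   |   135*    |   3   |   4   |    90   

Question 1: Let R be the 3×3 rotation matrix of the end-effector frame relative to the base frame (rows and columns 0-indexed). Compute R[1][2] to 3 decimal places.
End-effector z-axis (col 2 of R) = (-0.0670,-0.9330,-0.3536)
R[1][2] = -0.9330

-0.933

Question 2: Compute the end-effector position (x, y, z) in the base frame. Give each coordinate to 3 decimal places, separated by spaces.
after link 1: o_1 = (-0.7071, 0.7071, 0.0000)
after link 2: o_2 = (1.4142, 4.2426, 0.0000)
after link 3: o_3 = (2.8284, 8.4853, -3.4641)
after link 4: o_4 = (4.8550, 9.2871, -3.9641)
after link 5: o_5 = (0.0623, 10.0798, -5.1480)

0.062 10.080 -5.148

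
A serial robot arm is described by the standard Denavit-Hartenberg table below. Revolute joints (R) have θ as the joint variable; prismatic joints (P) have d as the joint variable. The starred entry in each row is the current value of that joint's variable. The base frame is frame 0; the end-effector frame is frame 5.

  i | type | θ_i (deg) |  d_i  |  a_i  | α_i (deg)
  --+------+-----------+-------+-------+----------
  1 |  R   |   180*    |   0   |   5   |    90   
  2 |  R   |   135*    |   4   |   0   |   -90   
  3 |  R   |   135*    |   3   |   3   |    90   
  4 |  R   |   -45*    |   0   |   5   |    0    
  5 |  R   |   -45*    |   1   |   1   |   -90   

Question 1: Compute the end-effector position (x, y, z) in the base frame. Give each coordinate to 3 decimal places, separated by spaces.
after link 1: o_1 = (-5.0000, 0.0000, 0.0000)
after link 2: o_2 = (-5.0000, 4.0000, 0.0000)
after link 3: o_3 = (-4.3787, 1.8787, -3.6213)
after link 4: o_4 = (-8.6464, -0.6213, -2.8891)
after link 5: o_5 = (-8.8536, -1.3284, -1.6820)

-8.854 -1.328 -1.682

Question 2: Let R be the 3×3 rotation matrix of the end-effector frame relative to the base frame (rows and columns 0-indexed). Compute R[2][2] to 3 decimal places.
-0.500

End-effector z-axis (col 2 of R) = (-0.5000,-0.7071,-0.5000)
R[2][2] = -0.5000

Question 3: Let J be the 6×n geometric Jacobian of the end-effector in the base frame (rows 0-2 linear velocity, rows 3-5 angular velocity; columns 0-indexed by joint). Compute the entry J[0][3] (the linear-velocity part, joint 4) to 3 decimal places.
axis z_3 = (0.5000,-0.7071,0.5000); lever o_n−o_3 = (-4.4749,-3.2071,1.9393)
cross product → J_v[:, 3] = (0.2322,-3.2071,-4.7678)
J_ω[:, 3] = z_3
entry J[0][3] = 0.2322

0.232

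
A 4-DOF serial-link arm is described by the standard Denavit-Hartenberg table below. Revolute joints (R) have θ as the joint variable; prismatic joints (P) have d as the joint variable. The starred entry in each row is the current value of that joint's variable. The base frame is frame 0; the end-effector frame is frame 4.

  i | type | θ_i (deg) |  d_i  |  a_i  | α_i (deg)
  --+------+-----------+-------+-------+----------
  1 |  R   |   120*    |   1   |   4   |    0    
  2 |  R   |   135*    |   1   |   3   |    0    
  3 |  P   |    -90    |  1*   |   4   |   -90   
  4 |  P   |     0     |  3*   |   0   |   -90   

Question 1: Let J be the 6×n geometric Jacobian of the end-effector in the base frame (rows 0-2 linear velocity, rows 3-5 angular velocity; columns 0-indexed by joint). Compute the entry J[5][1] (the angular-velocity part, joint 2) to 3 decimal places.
1.000

axis z_1 = (0.0000,0.0000,1.0000); lever o_n−o_1 = (-5.4166,-4.7603,2.0000)
cross product → J_v[:, 1] = (4.7603,-5.4166,0.0000)
J_ω[:, 1] = z_1
entry J[5][1] = 1.0000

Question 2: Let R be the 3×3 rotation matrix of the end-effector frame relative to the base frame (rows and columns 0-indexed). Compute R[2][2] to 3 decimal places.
End-effector z-axis (col 2 of R) = (-0.0000,-0.0000,-1.0000)
R[2][2] = -1.0000

-1.000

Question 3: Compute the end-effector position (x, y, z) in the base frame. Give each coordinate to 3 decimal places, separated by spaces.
after link 1: o_1 = (-2.0000, 3.4641, 1.0000)
after link 2: o_2 = (-2.7765, 0.5663, 2.0000)
after link 3: o_3 = (-6.6402, 1.6016, 3.0000)
after link 4: o_4 = (-7.4166, -1.2962, 3.0000)

-7.417 -1.296 3.000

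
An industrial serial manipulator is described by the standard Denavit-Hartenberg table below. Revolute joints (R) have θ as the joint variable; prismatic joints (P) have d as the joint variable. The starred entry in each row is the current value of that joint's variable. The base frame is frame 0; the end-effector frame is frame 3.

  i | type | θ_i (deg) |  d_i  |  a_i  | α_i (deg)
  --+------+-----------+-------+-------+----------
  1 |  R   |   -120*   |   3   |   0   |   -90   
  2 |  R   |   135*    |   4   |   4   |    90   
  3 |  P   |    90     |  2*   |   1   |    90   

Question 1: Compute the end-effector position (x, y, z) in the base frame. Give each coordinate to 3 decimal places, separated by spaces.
after link 1: o_1 = (0.0000, 0.0000, 3.0000)
after link 2: o_2 = (4.8783, 0.4495, 0.1716)
after link 3: o_3 = (5.0372, -1.2753, -1.2426)

5.037 -1.275 -1.243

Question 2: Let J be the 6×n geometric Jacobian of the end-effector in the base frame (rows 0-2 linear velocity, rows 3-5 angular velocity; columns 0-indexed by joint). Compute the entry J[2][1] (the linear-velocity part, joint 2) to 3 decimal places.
axis z_1 = (0.8660,-0.5000,0.0000); lever o_n−o_1 = (5.0372,-1.2753,-4.2426)
cross product → J_v[:, 1] = (2.1213,3.6742,1.4142)
J_ω[:, 1] = z_1
entry J[2][1] = 1.4142

1.414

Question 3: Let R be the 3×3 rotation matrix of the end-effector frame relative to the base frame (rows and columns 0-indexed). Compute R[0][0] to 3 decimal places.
End-effector x-axis (col 0 of R) = (0.8660,-0.5000,0.0000)
R[0][0] = 0.8660

0.866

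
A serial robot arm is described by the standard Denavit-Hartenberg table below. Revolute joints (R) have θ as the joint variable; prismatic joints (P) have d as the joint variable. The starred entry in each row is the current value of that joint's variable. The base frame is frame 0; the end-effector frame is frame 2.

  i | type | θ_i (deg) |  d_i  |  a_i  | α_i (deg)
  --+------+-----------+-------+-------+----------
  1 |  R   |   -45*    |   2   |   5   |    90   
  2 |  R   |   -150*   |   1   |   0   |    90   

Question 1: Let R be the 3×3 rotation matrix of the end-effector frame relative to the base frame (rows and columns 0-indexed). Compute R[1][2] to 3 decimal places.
End-effector z-axis (col 2 of R) = (-0.3536,0.3536,0.8660)
R[1][2] = 0.3536

0.354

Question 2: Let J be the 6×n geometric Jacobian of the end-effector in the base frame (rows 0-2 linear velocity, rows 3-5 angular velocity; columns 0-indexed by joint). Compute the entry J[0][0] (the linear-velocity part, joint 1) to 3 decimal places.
4.243

axis z_0 = ẑ; lever o_n−o_0 = (2.8284,-4.2426,2.0000)
cross product → J_v[:, 0] = (4.2426,2.8284,-0.0000)
J_ω[:, 0] = z_0
entry J[0][0] = 4.2426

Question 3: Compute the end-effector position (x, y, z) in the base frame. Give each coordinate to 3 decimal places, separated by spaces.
2.828 -4.243 2.000

after link 1: o_1 = (3.5355, -3.5355, 2.0000)
after link 2: o_2 = (2.8284, -4.2426, 2.0000)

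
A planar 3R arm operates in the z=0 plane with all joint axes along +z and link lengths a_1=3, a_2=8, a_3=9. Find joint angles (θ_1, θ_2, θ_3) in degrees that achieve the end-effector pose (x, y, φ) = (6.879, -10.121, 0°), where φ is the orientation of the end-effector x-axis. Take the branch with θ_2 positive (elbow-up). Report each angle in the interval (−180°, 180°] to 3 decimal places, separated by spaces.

wrist centre = target − a_3·(cos φ, sin φ) = (-2.1210, -10.1210)
cos θ_2 = (106.9333−3²−8²)/(2·3·8) = 0.7069; θ_2 = 45.0132° (elbow-up)
β = atan2(-10.1210,-2.1210) = -101.8359°; ψ = atan2(5.6582,8.6555) = 33.1728°
θ_1 = β − ψ = -135.0087°
θ_3 = φ − θ_1 − θ_2 = 89.9954° (wrapped to (-180°,180°])

-135.009 45.013 89.995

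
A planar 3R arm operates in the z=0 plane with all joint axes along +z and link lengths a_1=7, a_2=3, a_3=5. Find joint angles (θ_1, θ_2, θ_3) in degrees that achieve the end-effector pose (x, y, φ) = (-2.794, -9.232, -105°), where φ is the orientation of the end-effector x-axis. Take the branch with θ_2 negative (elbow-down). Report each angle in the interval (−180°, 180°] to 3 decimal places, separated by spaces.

-89.993 -149.990 134.983

wrist centre = target − a_3·(cos φ, sin φ) = (-1.4999, -4.4024)
cos θ_2 = (21.6306−7²−3²)/(2·7·3) = -0.8659; θ_2 = -149.9900° (elbow-down)
β = atan2(-4.4024,-1.4999) = -108.8142°; ψ = atan2(-1.5005,4.4022) = -18.8213°
θ_1 = β − ψ = -89.9929°
θ_3 = φ − θ_1 − θ_2 = 134.9829° (wrapped to (-180°,180°])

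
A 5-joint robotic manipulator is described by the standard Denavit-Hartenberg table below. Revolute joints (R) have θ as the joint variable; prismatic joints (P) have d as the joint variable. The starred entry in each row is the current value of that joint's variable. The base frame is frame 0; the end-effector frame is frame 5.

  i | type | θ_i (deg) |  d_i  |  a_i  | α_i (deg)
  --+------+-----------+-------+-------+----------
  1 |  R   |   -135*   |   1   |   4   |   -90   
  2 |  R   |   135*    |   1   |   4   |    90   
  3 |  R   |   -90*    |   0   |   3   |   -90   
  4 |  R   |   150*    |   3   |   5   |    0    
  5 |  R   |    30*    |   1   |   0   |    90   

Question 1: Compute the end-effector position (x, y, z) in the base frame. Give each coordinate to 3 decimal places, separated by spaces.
4.069 0.774 -2.889

after link 1: o_1 = (-2.8284, -2.8284, 1.0000)
after link 2: o_2 = (-0.1213, -1.5355, -1.8284)
after link 3: o_3 = (-2.2426, 0.5858, -1.8284)
after link 4: o_4 = (3.5692, 0.2739, -2.1820)
after link 5: o_5 = (4.0692, 0.7739, -2.8891)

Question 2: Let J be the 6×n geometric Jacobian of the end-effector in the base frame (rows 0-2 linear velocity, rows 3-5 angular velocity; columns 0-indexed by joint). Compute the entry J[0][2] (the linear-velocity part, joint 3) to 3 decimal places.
2.163

axis z_2 = (-0.5000,-0.5000,-0.7071); lever o_n−o_2 = (4.1905,2.3095,-1.0607)
cross product → J_v[:, 2] = (2.1634,-3.4935,0.9405)
J_ω[:, 2] = z_2
entry J[0][2] = 2.1634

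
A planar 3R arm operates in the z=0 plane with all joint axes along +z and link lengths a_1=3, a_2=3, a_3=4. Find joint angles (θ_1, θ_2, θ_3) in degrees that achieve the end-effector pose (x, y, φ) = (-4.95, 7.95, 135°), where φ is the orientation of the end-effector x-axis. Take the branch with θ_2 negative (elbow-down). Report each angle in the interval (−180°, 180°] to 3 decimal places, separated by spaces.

134.993 -44.984 44.990

wrist centre = target − a_3·(cos φ, sin φ) = (-2.1216, 5.1216)
cos θ_2 = (30.7316−3²−3²)/(2·3·3) = 0.7073; θ_2 = -44.9835° (elbow-down)
β = atan2(5.1216,-2.1216) = 112.5014°; ψ = atan2(-2.1207,5.1219) = -22.4918°
θ_1 = β − ψ = 134.9932°
θ_3 = φ − θ_1 − θ_2 = 44.9904° (wrapped to (-180°,180°])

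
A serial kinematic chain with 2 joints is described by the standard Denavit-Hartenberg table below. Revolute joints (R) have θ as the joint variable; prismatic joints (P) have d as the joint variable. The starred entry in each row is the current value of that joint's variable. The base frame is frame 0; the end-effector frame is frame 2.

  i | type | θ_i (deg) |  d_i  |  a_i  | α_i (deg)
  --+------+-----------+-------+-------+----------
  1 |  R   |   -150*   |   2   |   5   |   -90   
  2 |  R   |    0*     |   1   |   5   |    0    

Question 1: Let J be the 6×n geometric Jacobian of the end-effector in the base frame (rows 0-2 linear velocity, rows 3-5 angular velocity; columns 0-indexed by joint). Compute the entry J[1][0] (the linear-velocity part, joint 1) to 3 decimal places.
axis z_0 = ẑ; lever o_n−o_0 = (-8.1603,-5.8660,2.0000)
cross product → J_v[:, 0] = (5.8660,-8.1603,0.0000)
J_ω[:, 0] = z_0
entry J[1][0] = -8.1603

-8.160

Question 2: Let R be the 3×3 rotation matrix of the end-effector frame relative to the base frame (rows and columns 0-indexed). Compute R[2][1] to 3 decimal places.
End-effector y-axis (col 1 of R) = (0.0000,-0.0000,-1.0000)
R[2][1] = -1.0000

-1.000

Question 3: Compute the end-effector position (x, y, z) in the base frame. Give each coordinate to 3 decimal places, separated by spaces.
after link 1: o_1 = (-4.3301, -2.5000, 2.0000)
after link 2: o_2 = (-8.1603, -5.8660, 2.0000)

-8.160 -5.866 2.000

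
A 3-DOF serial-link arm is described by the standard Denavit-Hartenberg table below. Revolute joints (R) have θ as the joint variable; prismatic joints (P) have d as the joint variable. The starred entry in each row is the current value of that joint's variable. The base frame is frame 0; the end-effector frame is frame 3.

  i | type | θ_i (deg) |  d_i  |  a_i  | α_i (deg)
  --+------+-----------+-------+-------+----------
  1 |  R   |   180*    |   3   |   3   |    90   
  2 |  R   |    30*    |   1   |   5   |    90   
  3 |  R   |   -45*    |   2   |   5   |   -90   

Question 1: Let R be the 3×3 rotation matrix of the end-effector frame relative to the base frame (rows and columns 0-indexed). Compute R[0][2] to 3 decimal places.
End-effector z-axis (col 2 of R) = (-0.6124,0.7071,0.3536)
R[0][2] = -0.6124

-0.612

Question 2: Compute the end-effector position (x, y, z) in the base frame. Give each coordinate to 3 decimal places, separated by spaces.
-11.392 -2.536 5.536

after link 1: o_1 = (-3.0000, 0.0000, 3.0000)
after link 2: o_2 = (-7.3301, 1.0000, 5.5000)
after link 3: o_3 = (-11.3920, -2.5355, 5.5357)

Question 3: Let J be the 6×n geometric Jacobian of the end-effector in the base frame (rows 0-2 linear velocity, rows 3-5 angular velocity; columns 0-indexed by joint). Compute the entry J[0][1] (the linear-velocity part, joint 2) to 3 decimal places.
2.536

axis z_1 = (0.0000,1.0000,0.0000); lever o_n−o_1 = (-8.3920,-2.5355,2.5357)
cross product → J_v[:, 1] = (2.5357,-0.0000,8.3920)
J_ω[:, 1] = z_1
entry J[0][1] = 2.5357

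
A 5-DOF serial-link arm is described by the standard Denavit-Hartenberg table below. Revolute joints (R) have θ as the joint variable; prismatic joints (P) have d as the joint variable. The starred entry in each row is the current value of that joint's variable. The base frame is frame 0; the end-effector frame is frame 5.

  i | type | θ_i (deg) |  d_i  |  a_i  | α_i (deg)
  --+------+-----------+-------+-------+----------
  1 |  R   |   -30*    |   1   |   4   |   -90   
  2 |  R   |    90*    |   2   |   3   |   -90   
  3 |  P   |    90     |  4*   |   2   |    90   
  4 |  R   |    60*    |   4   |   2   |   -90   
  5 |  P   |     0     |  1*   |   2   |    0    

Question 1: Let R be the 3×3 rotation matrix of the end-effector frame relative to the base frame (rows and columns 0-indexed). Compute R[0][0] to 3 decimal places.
End-effector x-axis (col 0 of R) = (-1.0000,-0.0000,-0.0000)
R[0][0] = -1.0000

-1.000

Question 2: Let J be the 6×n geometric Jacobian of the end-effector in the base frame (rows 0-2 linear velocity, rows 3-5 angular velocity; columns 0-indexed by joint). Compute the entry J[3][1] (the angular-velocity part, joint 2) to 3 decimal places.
axis z_1 = (0.5000,0.8660,0.0000); lever o_n−o_1 = (-7.4641,3.0000,-7.0000)
cross product → J_v[:, 1] = (-6.0622,3.5000,7.9641)
J_ω[:, 1] = z_1
entry J[3][1] = 0.5000

0.500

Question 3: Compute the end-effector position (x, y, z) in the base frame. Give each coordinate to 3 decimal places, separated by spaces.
-4.000 1.000 -6.000

after link 1: o_1 = (3.4641, -2.0000, 1.0000)
after link 2: o_2 = (4.4641, -0.2679, -2.0000)
after link 3: o_3 = (0.0000, 0.0000, -2.0000)
after link 4: o_4 = (-2.0000, 0.0000, -6.0000)
after link 5: o_5 = (-4.0000, 1.0000, -6.0000)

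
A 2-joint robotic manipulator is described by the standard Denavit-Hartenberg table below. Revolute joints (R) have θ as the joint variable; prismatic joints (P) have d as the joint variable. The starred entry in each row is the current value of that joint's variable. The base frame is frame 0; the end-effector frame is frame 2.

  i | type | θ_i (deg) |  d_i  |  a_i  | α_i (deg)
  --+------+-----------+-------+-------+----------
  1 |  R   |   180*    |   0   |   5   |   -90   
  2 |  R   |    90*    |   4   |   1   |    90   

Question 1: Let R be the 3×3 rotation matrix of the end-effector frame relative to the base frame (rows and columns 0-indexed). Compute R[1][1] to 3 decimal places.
End-effector y-axis (col 1 of R) = (-0.0000,-1.0000,0.0000)
R[1][1] = -1.0000

-1.000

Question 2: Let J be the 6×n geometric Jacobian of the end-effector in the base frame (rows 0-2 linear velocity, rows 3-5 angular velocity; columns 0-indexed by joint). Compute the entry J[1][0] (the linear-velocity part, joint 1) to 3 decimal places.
-5.000

axis z_0 = ẑ; lever o_n−o_0 = (-5.0000,-4.0000,-1.0000)
cross product → J_v[:, 0] = (4.0000,-5.0000,0.0000)
J_ω[:, 0] = z_0
entry J[1][0] = -5.0000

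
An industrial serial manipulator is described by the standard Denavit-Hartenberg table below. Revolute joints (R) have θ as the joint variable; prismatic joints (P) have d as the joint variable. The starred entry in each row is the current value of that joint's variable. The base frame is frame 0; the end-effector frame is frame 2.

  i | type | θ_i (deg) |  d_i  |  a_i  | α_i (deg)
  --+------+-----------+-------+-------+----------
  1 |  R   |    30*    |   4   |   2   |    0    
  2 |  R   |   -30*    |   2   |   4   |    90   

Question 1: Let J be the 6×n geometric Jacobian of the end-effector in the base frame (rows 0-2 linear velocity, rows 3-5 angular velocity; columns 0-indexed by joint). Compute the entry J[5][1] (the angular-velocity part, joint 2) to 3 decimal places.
1.000

axis z_1 = (0.0000,0.0000,1.0000); lever o_n−o_1 = (4.0000,0.0000,2.0000)
cross product → J_v[:, 1] = (0.0000,4.0000,0.0000)
J_ω[:, 1] = z_1
entry J[5][1] = 1.0000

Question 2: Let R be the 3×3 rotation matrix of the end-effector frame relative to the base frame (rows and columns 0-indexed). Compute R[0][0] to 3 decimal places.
1.000

End-effector x-axis (col 0 of R) = (1.0000,0.0000,0.0000)
R[0][0] = 1.0000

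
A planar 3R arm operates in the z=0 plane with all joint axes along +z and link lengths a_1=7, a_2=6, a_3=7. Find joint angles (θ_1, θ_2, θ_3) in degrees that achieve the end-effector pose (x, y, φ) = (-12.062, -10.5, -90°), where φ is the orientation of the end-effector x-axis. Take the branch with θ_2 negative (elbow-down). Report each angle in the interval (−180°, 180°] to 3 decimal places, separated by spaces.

wrist centre = target − a_3·(cos φ, sin φ) = (-12.0620, -3.5000)
cos θ_2 = (157.7418−7²−6²)/(2·7·6) = 0.8660; θ_2 = -30.0059° (elbow-down)
β = atan2(-3.5000,-12.0620) = -163.8190°; ψ = atan2(-3.0005,12.1958) = -13.8219°
θ_1 = β − ψ = -149.9971°
θ_3 = φ − θ_1 − θ_2 = 90.0029° (wrapped to (-180°,180°])

-149.997 -30.006 90.003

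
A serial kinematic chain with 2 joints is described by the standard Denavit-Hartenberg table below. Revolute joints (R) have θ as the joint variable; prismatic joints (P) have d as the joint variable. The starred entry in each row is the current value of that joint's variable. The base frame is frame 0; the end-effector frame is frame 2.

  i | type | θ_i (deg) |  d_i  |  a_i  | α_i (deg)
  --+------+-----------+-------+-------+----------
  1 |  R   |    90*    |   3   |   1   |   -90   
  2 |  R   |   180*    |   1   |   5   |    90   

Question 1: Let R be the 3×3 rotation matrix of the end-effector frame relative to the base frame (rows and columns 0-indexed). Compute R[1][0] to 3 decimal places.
-1.000

End-effector x-axis (col 0 of R) = (-0.0000,-1.0000,-0.0000)
R[1][0] = -1.0000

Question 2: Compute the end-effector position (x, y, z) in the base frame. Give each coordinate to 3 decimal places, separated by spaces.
-1.000 -4.000 3.000

after link 1: o_1 = (0.0000, 1.0000, 3.0000)
after link 2: o_2 = (-1.0000, -4.0000, 3.0000)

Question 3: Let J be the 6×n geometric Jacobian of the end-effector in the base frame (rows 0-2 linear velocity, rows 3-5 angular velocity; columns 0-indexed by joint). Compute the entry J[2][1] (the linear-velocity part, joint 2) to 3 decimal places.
5.000

axis z_1 = (-1.0000,0.0000,0.0000); lever o_n−o_1 = (-1.0000,-5.0000,-0.0000)
cross product → J_v[:, 1] = (0.0000,-0.0000,5.0000)
J_ω[:, 1] = z_1
entry J[2][1] = 5.0000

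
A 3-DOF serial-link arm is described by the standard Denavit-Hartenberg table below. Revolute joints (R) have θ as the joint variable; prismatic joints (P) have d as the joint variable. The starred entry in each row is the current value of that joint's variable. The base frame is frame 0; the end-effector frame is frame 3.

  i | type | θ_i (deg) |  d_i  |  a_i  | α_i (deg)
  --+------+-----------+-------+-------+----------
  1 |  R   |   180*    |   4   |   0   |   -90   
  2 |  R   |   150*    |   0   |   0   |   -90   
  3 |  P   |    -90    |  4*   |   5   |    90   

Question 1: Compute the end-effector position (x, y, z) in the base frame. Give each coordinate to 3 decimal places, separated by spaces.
after link 1: o_1 = (0.0000, 0.0000, 4.0000)
after link 2: o_2 = (0.0000, 0.0000, 4.0000)
after link 3: o_3 = (2.0000, -5.0000, 7.4641)

2.000 -5.000 7.464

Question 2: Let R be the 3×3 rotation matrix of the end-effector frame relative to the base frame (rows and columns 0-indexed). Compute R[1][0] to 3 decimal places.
End-effector x-axis (col 0 of R) = (-0.0000,-1.0000,-0.0000)
R[1][0] = -1.0000

-1.000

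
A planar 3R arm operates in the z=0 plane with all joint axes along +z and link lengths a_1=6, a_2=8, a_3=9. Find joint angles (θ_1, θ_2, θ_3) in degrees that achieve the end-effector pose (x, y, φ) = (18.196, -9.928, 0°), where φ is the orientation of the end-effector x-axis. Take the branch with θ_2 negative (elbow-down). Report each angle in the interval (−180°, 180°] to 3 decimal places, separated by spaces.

-29.995 -30.008 60.003

wrist centre = target − a_3·(cos φ, sin φ) = (9.1960, -9.9280)
cos θ_2 = (183.1316−6²−8²)/(2·6·8) = 0.8660; θ_2 = -30.0082° (elbow-down)
β = atan2(-9.9280,9.1960) = -47.1920°; ψ = atan2(-4.0010,12.9276) = -17.1968°
θ_1 = β − ψ = -29.9952°
θ_3 = φ − θ_1 − θ_2 = 60.0033° (wrapped to (-180°,180°])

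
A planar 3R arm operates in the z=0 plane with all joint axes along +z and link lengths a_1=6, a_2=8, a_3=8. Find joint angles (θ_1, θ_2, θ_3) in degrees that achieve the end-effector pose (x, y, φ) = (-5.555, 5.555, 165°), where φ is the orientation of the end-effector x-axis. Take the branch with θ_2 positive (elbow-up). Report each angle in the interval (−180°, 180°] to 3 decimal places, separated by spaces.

-45.007 150.001 60.006

wrist centre = target − a_3·(cos φ, sin φ) = (2.1724, 3.4844)
cos θ_2 = (16.8607−6²−8²)/(2·6·8) = -0.8660; θ_2 = 150.0010° (elbow-up)
β = atan2(3.4844,2.1724) = 58.0582°; ψ = atan2(3.9999,-0.9283) = 103.0656°
θ_1 = β − ψ = -45.0074°
θ_3 = φ − θ_1 − θ_2 = 60.0064° (wrapped to (-180°,180°])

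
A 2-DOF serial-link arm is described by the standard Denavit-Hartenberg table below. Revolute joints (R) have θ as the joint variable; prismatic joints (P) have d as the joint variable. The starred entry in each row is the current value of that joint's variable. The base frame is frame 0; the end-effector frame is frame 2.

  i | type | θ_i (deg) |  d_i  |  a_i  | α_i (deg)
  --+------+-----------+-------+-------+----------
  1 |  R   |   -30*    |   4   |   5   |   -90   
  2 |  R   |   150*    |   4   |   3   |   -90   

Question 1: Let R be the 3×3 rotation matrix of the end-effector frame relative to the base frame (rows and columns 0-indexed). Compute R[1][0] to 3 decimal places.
End-effector x-axis (col 0 of R) = (-0.7500,0.4330,-0.5000)
R[1][0] = 0.4330

0.433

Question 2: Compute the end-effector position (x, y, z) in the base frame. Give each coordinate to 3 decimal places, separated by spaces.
4.080 2.263 2.500

after link 1: o_1 = (4.3301, -2.5000, 4.0000)
after link 2: o_2 = (4.0801, 2.2631, 2.5000)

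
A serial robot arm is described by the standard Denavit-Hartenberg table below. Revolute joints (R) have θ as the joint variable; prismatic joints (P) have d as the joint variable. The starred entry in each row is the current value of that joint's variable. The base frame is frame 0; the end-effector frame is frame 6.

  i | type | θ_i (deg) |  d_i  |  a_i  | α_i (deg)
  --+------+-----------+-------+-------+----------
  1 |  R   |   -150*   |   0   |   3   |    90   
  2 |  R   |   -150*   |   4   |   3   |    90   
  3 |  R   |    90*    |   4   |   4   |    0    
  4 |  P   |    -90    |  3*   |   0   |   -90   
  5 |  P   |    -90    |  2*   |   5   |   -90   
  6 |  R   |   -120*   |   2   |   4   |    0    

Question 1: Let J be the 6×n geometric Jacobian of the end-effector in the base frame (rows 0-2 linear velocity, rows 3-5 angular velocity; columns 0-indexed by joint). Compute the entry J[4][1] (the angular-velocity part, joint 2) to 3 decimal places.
axis z_1 = (-0.5000,0.8660,0.0000); lever o_n−o_1 = (1.3481,16.3253,6.1603)
cross product → J_v[:, 1] = (5.3349,3.0801,-9.3301)
J_ω[:, 1] = z_1
entry J[4][1] = 0.8660

0.866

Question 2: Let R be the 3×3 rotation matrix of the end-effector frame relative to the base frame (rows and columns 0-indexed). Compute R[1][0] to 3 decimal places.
0.625

End-effector x-axis (col 0 of R) = (-0.6495,0.6250,-0.4330)
R[1][0] = 0.6250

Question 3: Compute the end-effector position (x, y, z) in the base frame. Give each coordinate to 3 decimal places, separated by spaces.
-1.250 14.825 6.160

after link 1: o_1 = (-2.5981, -1.5000, 0.0000)
after link 2: o_2 = (-2.3481, 3.2631, -1.5000)
after link 3: o_3 = (-2.6160, 7.7272, 1.9641)
after link 4: o_4 = (-1.3170, 8.4772, 4.5622)
after link 5: o_5 = (-0.1519, 11.4593, 8.8923)
after link 6: o_6 = (-1.2500, 14.8253, 6.1603)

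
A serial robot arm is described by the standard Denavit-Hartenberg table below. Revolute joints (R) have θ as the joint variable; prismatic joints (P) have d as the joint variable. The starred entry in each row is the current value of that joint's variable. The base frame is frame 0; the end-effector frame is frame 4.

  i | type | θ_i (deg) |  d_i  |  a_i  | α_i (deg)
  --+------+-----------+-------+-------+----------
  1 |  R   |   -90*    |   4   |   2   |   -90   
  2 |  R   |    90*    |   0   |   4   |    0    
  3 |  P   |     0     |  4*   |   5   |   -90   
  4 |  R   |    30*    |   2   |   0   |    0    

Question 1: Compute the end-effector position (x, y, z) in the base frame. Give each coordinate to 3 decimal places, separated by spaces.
4.000 -0.000 -5.000

after link 1: o_1 = (0.0000, -2.0000, 4.0000)
after link 2: o_2 = (0.0000, -2.0000, 0.0000)
after link 3: o_3 = (4.0000, -2.0000, -5.0000)
after link 4: o_4 = (4.0000, -0.0000, -5.0000)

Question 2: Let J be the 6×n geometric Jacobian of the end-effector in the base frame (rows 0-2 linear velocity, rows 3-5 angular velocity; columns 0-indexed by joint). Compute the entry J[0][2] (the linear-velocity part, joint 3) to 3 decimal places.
1.000

prismatic axis z_2 = (1.0000,0.0000,0.0000)
J_v[:, 2] = z_2; J_ω[:, 2] = (0,0,0)
entry J[0][2] = 1.0000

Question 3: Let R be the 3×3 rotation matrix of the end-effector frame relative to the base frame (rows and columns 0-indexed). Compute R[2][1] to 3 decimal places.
0.500

End-effector y-axis (col 1 of R) = (-0.8660,0.0000,0.5000)
R[2][1] = 0.5000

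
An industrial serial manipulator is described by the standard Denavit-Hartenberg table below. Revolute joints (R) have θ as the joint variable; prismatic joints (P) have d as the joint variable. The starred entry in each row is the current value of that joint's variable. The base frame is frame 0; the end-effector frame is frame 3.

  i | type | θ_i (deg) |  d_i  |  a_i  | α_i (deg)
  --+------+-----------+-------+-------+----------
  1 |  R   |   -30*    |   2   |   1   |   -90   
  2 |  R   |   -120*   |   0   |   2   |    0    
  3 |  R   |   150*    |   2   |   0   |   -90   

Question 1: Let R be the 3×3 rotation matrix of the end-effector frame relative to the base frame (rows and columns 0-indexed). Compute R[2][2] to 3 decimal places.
End-effector z-axis (col 2 of R) = (-0.4330,0.2500,-0.8660)
R[2][2] = -0.8660

-0.866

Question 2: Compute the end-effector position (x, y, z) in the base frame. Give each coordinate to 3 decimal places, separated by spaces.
1.000 1.732 3.732

after link 1: o_1 = (0.8660, -0.5000, 2.0000)
after link 2: o_2 = (0.0000, -0.0000, 3.7321)
after link 3: o_3 = (1.0000, 1.7321, 3.7321)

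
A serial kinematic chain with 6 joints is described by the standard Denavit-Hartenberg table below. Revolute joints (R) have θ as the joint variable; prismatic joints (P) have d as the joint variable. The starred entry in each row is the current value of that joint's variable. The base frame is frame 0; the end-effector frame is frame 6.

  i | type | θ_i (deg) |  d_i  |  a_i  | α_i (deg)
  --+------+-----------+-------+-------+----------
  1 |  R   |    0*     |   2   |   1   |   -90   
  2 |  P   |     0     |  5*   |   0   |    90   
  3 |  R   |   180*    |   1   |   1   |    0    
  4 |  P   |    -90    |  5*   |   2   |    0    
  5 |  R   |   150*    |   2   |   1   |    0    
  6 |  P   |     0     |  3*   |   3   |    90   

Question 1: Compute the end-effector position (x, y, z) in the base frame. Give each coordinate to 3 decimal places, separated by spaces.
after link 1: o_1 = (1.0000, 0.0000, 2.0000)
after link 2: o_2 = (1.0000, 5.0000, 2.0000)
after link 3: o_3 = (0.0000, 5.0000, 3.0000)
after link 4: o_4 = (0.0000, 7.0000, 8.0000)
after link 5: o_5 = (-0.5000, 6.1340, 10.0000)
after link 6: o_6 = (-2.0000, 3.5359, 13.0000)

-2.000 3.536 13.000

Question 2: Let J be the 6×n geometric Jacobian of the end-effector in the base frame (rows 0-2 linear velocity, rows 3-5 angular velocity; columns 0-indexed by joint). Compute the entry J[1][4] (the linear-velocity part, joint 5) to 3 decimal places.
-2.000

axis z_4 = (0.0000,0.0000,1.0000); lever o_n−o_4 = (-2.0000,-3.4641,5.0000)
cross product → J_v[:, 4] = (3.4641,-2.0000,0.0000)
J_ω[:, 4] = z_4
entry J[1][4] = -2.0000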